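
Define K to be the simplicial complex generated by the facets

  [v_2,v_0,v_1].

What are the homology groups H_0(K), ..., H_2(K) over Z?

H_0 = Z,  H_1 = 0,  H_2 = 0.

Order the vertices as v_0 < v_1 < v_2. Listing each simplex with vertices in this order, K has dimension 2 with simplices:

  0-simplices (3): [v_0], [v_1], [v_2]
  1-simplices (3): [v_0,v_1], [v_0,v_2], [v_1,v_2]
  2-simplices (1): [v_0,v_1,v_2]

giving chain groups C_0 ≅ Z^3, C_1 ≅ Z^3, C_2 ≅ Z^1.

The boundary map ∂_1: C_1 → C_0 maps an edge to its endpoints' difference, ∂[p,q] = q − p. For instance
  ∂[v_1,v_2] = [v_2] − [v_1].
The 3×3 boundary matrix has rank 2 and Smith normal form diag(1,1).

The boundary map ∂_2: C_2 → C_1 sends each 2-simplex [p,q,r] to [q,r] − [p,r] + [p,q]. For instance
  ∂[v_0,v_1,v_2] = [v_1,v_2] − [v_0,v_2] + [v_0,v_1].
This gives a 3×1 integer matrix of rank 1; reducing to Smith normal form yields diagonal entries (1).

Now H_k = ker ∂_k / im ∂_{k+1}, so:

  H_0: rank C_0 − rank ∂_1 = 3 − 2 = 1, and the invariant factors of ∂_1 are all 1, so H_0 = Z.
  H_1: rank ker ∂_1 − rank ∂_2 = (3 − 2) − 1 = 0, and the invariant factors of ∂_2 are all 1, so H_1 = 0.
  H_2: rank ker ∂_2 − rank ∂_3 = (1 − 1) − 0 = 0, and there is no ∂_3, so H_2 = 0.

As a check, the Euler characteristic is 3 − 3 + 1 = 1, which agrees with 1 − 0 + 0 = 1.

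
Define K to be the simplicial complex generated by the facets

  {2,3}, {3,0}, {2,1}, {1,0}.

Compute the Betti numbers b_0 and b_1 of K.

We work with the vertex ordering 0 < 1 < 2 < 3. The simplices of K, each written with vertices in increasing order, are:

  0-simplices (4): [0], [1], [2], [3]
  1-simplices (4): [0,1], [0,3], [1,2], [2,3]

so the chain groups are C_0 ≅ Z^4, C_1 ≅ Z^4.

The boundary map ∂_1: C_1 → C_0 sends each edge [p,q] (with p < q) to q − p.
The resulting 4×4 matrix has rank 3, and its Smith normal form has invariant factors (1,1,1).

Reading off H_k = ker ∂_k / im ∂_{k+1}:

  H_0: rank C_0 − rank ∂_1 = 4 − 3 = 1, and the invariant factors of ∂_1 are all 1, so H_0 = Z.
  H_1: rank ker ∂_1 − rank ∂_2 = (4 − 3) − 0 = 1, and there is no ∂_2, so H_1 = Z.

As a check, the Euler characteristic is 4 − 4 = 0, which agrees with 1 − 1 = 0.

Hence the Betti numbers are b_0 = 1, b_1 = 1.

b_0 = 1, b_1 = 1.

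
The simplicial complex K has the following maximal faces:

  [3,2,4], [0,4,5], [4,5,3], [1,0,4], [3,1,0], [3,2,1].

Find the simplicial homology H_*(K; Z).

K has 6 vertices, 12 edges, 6 triangles.
rank ∂_0 = 0, rank ∂_1 = 5 ⇒ b_0 = 6 − 0 − 5 = 1; all invariant factors of ∂_1 are 1 so no torsion. So H_0 = Z.
rank ∂_1 = 5, rank ∂_2 = 6 ⇒ b_1 = 12 − 5 − 6 = 1; all invariant factors of ∂_2 are 1 so no torsion. So H_1 = Z.
rank ∂_2 = 6, rank ∂_3 = 0 ⇒ b_2 = 6 − 6 − 0 = 0. So H_2 = 0.

H_0 = Z,  H_1 = Z,  H_2 = 0.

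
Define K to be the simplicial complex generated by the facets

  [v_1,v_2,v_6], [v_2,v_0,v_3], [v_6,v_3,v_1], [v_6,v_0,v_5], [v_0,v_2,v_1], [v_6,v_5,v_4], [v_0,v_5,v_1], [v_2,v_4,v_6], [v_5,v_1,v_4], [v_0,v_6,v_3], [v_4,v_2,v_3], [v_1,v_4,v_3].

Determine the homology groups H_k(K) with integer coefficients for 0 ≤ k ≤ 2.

K has 7 vertices, 18 edges, 12 triangles.
rank ∂_0 = 0, rank ∂_1 = 6 ⇒ b_0 = 7 − 0 − 6 = 1; all invariant factors of ∂_1 are 1 so no torsion. So H_0 ≅ Z.
rank ∂_1 = 6, rank ∂_2 = 12 ⇒ b_1 = 18 − 6 − 12 = 0; ∂_2 has invariant factor(s) [2] giving torsion. So H_1 ≅ Z/2.
rank ∂_2 = 12, rank ∂_3 = 0 ⇒ b_2 = 12 − 12 − 0 = 0. So H_2 ≅ 0.

H_0 ≅ Z,  H_1 ≅ Z/2,  H_2 = 0.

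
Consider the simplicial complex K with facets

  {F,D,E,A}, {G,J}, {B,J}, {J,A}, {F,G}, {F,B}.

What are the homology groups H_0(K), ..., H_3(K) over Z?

H_0 = Z,  H_1 = Z^2,  H_2 = 0,  H_3 = 0.

Fix the vertex order A < B < D < E < F < G < J and write every simplex with vertices in increasing order. Then dim K = 3 and the simplices of K are:

  0-simplices (7): A, B, D, E, F, G, J
  1-simplices (11): AD, AE, AF, AJ, BF, BJ, DE, DF, EF, FG, GJ
  2-simplices (4): ADE, ADF, AEF, DEF
  3-simplices (1): ADEF

so the chain groups are C_0 ≅ Z^7, C_1 ≅ Z^11, C_2 ≅ Z^4, C_3 ≅ Z^1.

The boundary map ∂_1: C_1 → C_0 is given by ∂[p,q] = [q] − [p]. For instance
  ∂AJ = J − A.
This gives a 7×11 integer matrix of rank 6; reducing to Smith normal form yields diagonal entries (1,1,1,1,1,1).

The boundary map ∂_2: C_2 → C_1 acts by ∂[p,q,r] = [q,r] − [p,r] + [p,q]. For instance
  ∂DEF = EF − DF + DE,
  ∂ADF = DF − AF + AD.
The 11×4 boundary matrix has rank 3 and Smith normal form diag(1,1,1).

∂_3: C_3 → C_2 sends each 3-simplex σ to the alternating sum Σ_i (−1)^i (σ with its i-th vertex removed). For instance
  ∂ADEF = DEF − AEF + ADF − ADE.
The 4×1 boundary matrix has rank 1 and Smith normal form diag(1).

Reading off H_k = ker ∂_k / im ∂_{k+1}:

  H_0: rank C_0 − rank ∂_1 = 7 − 6 = 1, and the invariant factors of ∂_1 are all 1, so H_0 ≅ Z.
  H_1: rank ker ∂_1 − rank ∂_2 = (11 − 6) − 3 = 2, and the invariant factors of ∂_2 are all 1, so H_1 ≅ Z^2.
  H_2: rank ker ∂_2 − rank ∂_3 = (4 − 3) − 1 = 0, and the invariant factors of ∂_3 are all 1, so H_2 ≅ 0.
  H_3: rank ker ∂_3 − rank ∂_4 = (1 − 1) − 0 = 0, and there is no ∂_4, so H_3 ≅ 0.

As a check, the Euler characteristic is 7 − 11 + 4 − 1 = -1, which agrees with 1 − 2 + 0 − 0 = -1.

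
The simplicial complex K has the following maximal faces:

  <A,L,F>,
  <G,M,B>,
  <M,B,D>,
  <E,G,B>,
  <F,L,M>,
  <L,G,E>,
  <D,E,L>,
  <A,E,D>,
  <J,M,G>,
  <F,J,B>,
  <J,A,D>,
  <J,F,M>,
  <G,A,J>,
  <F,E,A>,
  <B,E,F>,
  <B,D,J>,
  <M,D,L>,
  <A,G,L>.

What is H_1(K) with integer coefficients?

H_1 ≅ Z ⊕ Z_2.

Take the total order A < B < D < E < F < G < J < L < M on the vertex set. Then K (dimension 2) consists of the simplices:

  0-simplices (9): A, B, D, E, F, G, J, L, M
  1-simplices (27): AD, AE, AF, AG, AJ, AL, BD, BE, BF, BG, BJ, BM, DE, DJ, DL, DM, EF, EG, EL, FJ, FL, FM, GJ, GL, GM, JM, LM
  2-simplices (18): ADE, ADJ, AEF, AFL, AGJ, AGL, BDJ, BDM, BEF, BEG, BFJ, BGM, DEL, DLM, EGL, FJM, FLM, GJM

so the chain groups are C_0 ≅ Z^9, C_1 ≅ Z^27, C_2 ≅ Z^18.

Boundary ∂_1: C_1 → C_0 sends each edge [p,q] (with p < q) to q − p.
This gives a 9×27 integer matrix of rank 8; reducing to Smith normal form yields diagonal entries (1,1,1,1,1,1,1,1).

∂_2: C_2 → C_1 acts by ∂[p,q,r] = [q,r] − [p,r] + [p,q]. For instance
  ∂ADJ = DJ − AJ + AD,
  ∂BEG = EG − BG + BE.
As a 27×18 matrix over Z this has rank 18, with invariant factors (1,1,1,1,1,1,1,1,1,1,1,1,1,1,1,1,1,2).

Now H_k = ker ∂_k / im ∂_{k+1}, so:

  H_1: rank ker ∂_1 − rank ∂_2 = (27 − 8) − 18 = 1, and ∂_2 has invariant factor 2 > 1, so H_1 = Z ⊕ Z_2.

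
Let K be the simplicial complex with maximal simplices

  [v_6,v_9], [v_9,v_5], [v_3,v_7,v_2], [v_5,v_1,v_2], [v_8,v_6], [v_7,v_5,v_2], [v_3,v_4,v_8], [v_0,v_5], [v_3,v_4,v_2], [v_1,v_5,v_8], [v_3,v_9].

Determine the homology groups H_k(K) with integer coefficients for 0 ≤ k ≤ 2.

Order the vertices as v_0 < v_1 < v_2 < v_3 < v_4 < v_5 < v_6 < v_7 < v_8 < v_9. Listing each simplex with vertices in this order, K has dimension 2 with simplices:

  0-simplices (10): [v_0], [v_1], [v_2], [v_3], [v_4], [v_5], [v_6], [v_7], [v_8], [v_9]
  1-simplices (18): (18 of them)
  2-simplices (6): [v_1,v_2,v_5], [v_1,v_5,v_8], [v_2,v_3,v_4], [v_2,v_3,v_7], [v_2,v_5,v_7], [v_3,v_4,v_8]

giving chain groups C_0 ≅ Z^10, C_1 ≅ Z^18, C_2 ≅ Z^6.

The boundary map ∂_1: C_1 → C_0 sends each edge [p,q] (with p < q) to q − p.
The 10×18 boundary matrix has rank 9 and Smith normal form diag(1,1,1,1,1,1,1,1,1).

Boundary ∂_2: C_2 → C_1 maps a triangle to the signed sum of its edges. For instance
  ∂[v_1,v_5,v_8] = [v_5,v_8] − [v_1,v_8] + [v_1,v_5],
  ∂[v_2,v_5,v_7] = [v_5,v_7] − [v_2,v_7] + [v_2,v_5].
The resulting 18×6 matrix has rank 6, and its Smith normal form has invariant factors (1,1,1,1,1,1).

Reading off H_k = ker ∂_k / im ∂_{k+1}:

  H_0: rank C_0 − rank ∂_1 = 10 − 9 = 1, and the invariant factors of ∂_1 are all 1, so H_0 = Z.
  H_1: rank ker ∂_1 − rank ∂_2 = (18 − 9) − 6 = 3, and the invariant factors of ∂_2 are all 1, so H_1 = Z^3.
  H_2: rank ker ∂_2 − rank ∂_3 = (6 − 6) − 0 = 0, and there is no ∂_3, so H_2 = 0.

H_0 = Z,  H_1 = Z^3,  H_2 = 0.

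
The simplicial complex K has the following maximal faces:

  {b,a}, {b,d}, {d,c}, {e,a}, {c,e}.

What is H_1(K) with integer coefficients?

H_1 = Z.

Take the total order a < b < c < d < e on the vertex set. Then K (dimension 1) consists of the simplices:

  0-simplices (5): a, b, c, d, e
  1-simplices (5): ab, ae, bd, cd, ce

giving chain groups C_0 ≅ Z^5, C_1 ≅ Z^5.

The boundary map ∂_1: C_1 → C_0 is given by ∂[p,q] = [q] − [p]. For instance
  ∂ae = e − a.
The 5×5 boundary matrix has rank 4 and Smith normal form diag(1,1,1,1).

Reading off H_k = ker ∂_k / im ∂_{k+1}:

  H_1: rank ker ∂_1 − rank ∂_2 = (5 − 4) − 0 = 1, and there is no ∂_2, so H_1 = Z.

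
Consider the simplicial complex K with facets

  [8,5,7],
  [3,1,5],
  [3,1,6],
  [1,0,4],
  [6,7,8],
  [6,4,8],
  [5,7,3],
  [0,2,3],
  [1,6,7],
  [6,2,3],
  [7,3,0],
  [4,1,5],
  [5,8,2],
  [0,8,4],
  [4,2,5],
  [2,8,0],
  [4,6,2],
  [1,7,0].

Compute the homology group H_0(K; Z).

H_0 ≅ Z.

We work with the vertex ordering 0 < 1 < 2 < 3 < 4 < 5 < 6 < 7 < 8. The simplices of K, each written with vertices in increasing order, are:

  0-simplices (9): [0], [1], [2], [3], [4], [5], [6], [7], [8]
  1-simplices (27): (27 of them)
  2-simplices (18): [0,1,4], [0,1,7], [0,2,3], [0,2,8], [0,3,7], [0,4,8], [1,3,5], [1,3,6], [1,4,5], [1,6,7], [2,3,6], [2,4,5], [2,4,6], [2,5,8], [3,5,7], [4,6,8], [5,7,8], [6,7,8]

Hence C_0 ≅ Z^9, C_1 ≅ Z^27, C_2 ≅ Z^18.

∂_1: C_1 → C_0 sends each edge [p,q] (with p < q) to q − p.
As a 9×27 matrix over Z this has rank 8, with invariant factors (1,1,1,1,1,1,1,1).

∂_2: C_2 → C_1 maps a triangle to the signed sum of its edges. For instance
  ∂[6,7,8] = [7,8] − [6,8] + [6,7],
  ∂[4,6,8] = [6,8] − [4,8] + [4,6].
The 27×18 boundary matrix has rank 18 and Smith normal form diag(1,1,1,1,1,1,1,1,1,1,1,1,1,1,1,1,1,2).

Now H_k = ker ∂_k / im ∂_{k+1}, so:

  H_0: rank C_0 − rank ∂_1 = 9 − 8 = 1, and the invariant factors of ∂_1 are all 1, so H_0 ≅ Z.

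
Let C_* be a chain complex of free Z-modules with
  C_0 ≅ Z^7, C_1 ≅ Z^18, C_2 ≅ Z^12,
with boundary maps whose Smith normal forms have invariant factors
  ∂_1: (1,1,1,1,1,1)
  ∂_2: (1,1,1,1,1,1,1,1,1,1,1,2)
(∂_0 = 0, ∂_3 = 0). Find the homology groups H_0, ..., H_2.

H_0 = Z,  H_1 = Z/2Z,  H_2 = 0.

H_0: b_0 = 7 − 0 − 6 = 1; torsion from ∂_1 factors > 1: none. So H_0 = Z.
H_1: b_1 = 18 − 6 − 12 = 0; torsion from ∂_2 factors > 1: [2]. So H_1 = Z/2Z.
H_2: b_2 = 12 − 12 − 0 = 0; torsion from ∂_3 factors > 1: none. So H_2 = 0.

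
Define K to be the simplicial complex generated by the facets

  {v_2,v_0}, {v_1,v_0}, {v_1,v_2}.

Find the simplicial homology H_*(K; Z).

H_0 ≅ Z,  H_1 ≅ Z.

K has 3 vertices, 3 edges.
rank ∂_0 = 0, rank ∂_1 = 2 ⇒ b_0 = 3 − 0 − 2 = 1; all invariant factors of ∂_1 are 1 so no torsion. So H_0 ≅ Z.
rank ∂_1 = 2, rank ∂_2 = 0 ⇒ b_1 = 3 − 2 − 0 = 1. So H_1 ≅ Z.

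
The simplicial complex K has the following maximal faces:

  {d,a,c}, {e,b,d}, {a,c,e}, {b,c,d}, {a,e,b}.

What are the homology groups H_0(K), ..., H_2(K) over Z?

Fix the vertex order a < b < c < d < e and write every simplex with vertices in increasing order. Then dim K = 2 and the simplices of K are:

  0-simplices (5): a, b, c, d, e
  1-simplices (10): ab, ac, ad, ae, bc, bd, be, cd, ce, de
  2-simplices (5): abe, acd, ace, bcd, bde

so the chain groups are C_0 ≅ Z^5, C_1 ≅ Z^10, C_2 ≅ Z^5.

The boundary map ∂_1: C_1 → C_0 is given by ∂[p,q] = [q] − [p]. For instance
  ∂ad = d − a.
The resulting 5×10 matrix has rank 4, and its Smith normal form has invariant factors (1,1,1,1).

∂_2: C_2 → C_1 acts by ∂[p,q,r] = [q,r] − [p,r] + [p,q]. For instance
  ∂acd = cd − ad + ac,
  ∂bcd = cd − bd + bc.
The 10×5 boundary matrix has rank 5 and Smith normal form diag(1,1,1,1,1).

Reading off H_k = ker ∂_k / im ∂_{k+1}:

  H_0: rank C_0 − rank ∂_1 = 5 − 4 = 1, and the invariant factors of ∂_1 are all 1, so H_0 ≅ Z.
  H_1: rank ker ∂_1 − rank ∂_2 = (10 − 4) − 5 = 1, and the invariant factors of ∂_2 are all 1, so H_1 ≅ Z.
  H_2: rank ker ∂_2 − rank ∂_3 = (5 − 5) − 0 = 0, and there is no ∂_3, so H_2 ≅ 0.

As a check, the Euler characteristic is 5 − 10 + 5 = 0, which agrees with 1 − 1 + 0 = 0.

H_0 = Z,  H_1 = Z,  H_2 = 0.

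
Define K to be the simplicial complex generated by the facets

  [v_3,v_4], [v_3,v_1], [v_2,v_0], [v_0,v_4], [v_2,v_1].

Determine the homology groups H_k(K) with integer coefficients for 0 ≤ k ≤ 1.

H_0 ≅ Z,  H_1 ≅ Z.

Fix the vertex order v_0 < v_1 < v_2 < v_3 < v_4 and write every simplex with vertices in increasing order. Then dim K = 1 and the simplices of K are:

  0-simplices (5): [v_0], [v_1], [v_2], [v_3], [v_4]
  1-simplices (5): [v_0,v_2], [v_0,v_4], [v_1,v_2], [v_1,v_3], [v_3,v_4]

giving chain groups C_0 ≅ Z^5, C_1 ≅ Z^5.

∂_1: C_1 → C_0 maps an edge to its endpoints' difference, ∂[p,q] = q − p. For instance
  ∂[v_1,v_2] = [v_2] − [v_1].
The resulting 5×5 matrix has rank 4, and its Smith normal form has invariant factors (1,1,1,1).

Now H_k = ker ∂_k / im ∂_{k+1}, so:

  H_0: rank C_0 − rank ∂_1 = 5 − 4 = 1, and the invariant factors of ∂_1 are all 1, so H_0 = Z.
  H_1: rank ker ∂_1 − rank ∂_2 = (5 − 4) − 0 = 1, and there is no ∂_2, so H_1 = Z.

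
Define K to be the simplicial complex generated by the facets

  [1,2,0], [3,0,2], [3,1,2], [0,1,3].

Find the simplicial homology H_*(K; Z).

K has 4 vertices, 6 edges, 4 triangles.
rank ∂_0 = 0, rank ∂_1 = 3 ⇒ b_0 = 4 − 0 − 3 = 1; all invariant factors of ∂_1 are 1 so no torsion. So H_0 ≅ Z.
rank ∂_1 = 3, rank ∂_2 = 3 ⇒ b_1 = 6 − 3 − 3 = 0; all invariant factors of ∂_2 are 1 so no torsion. So H_1 ≅ 0.
rank ∂_2 = 3, rank ∂_3 = 0 ⇒ b_2 = 4 − 3 − 0 = 1. So H_2 ≅ Z.

H_0 = Z,  H_1 = 0,  H_2 = Z.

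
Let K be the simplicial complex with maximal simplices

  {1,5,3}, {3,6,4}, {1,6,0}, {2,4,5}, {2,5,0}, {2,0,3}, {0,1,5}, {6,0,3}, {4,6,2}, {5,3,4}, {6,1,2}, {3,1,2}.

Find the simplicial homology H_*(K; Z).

Take the total order 0 < 1 < 2 < 3 < 4 < 5 < 6 on the vertex set. Then K (dimension 2) consists of the simplices:

  0-simplices (7): [0], [1], [2], [3], [4], [5], [6]
  1-simplices (18): [0,1], [0,2], [0,3], [0,5], [0,6], [1,2], [1,3], [1,5], [1,6], [2,3], [2,4], [2,5], [2,6], [3,4], [3,5], [3,6], [4,5], [4,6]
  2-simplices (12): [0,1,5], [0,1,6], [0,2,3], [0,2,5], [0,3,6], [1,2,3], [1,2,6], [1,3,5], [2,4,5], [2,4,6], [3,4,5], [3,4,6]

so the chain groups are C_0 ≅ Z^7, C_1 ≅ Z^18, C_2 ≅ Z^12.

∂_1: C_1 → C_0 maps an edge to its endpoints' difference, ∂[p,q] = q − p. For instance
  ∂[1,5] = [5] − [1].
This gives a 7×18 integer matrix of rank 6; reducing to Smith normal form yields diagonal entries (1,1,1,1,1,1).

The boundary map ∂_2: C_2 → C_1 maps a triangle to the signed sum of its edges. For instance
  ∂[0,1,6] = [1,6] − [0,6] + [0,1],
  ∂[1,3,5] = [3,5] − [1,5] + [1,3].
As a 18×12 matrix over Z this has rank 12, with invariant factors (1,1,1,1,1,1,1,1,1,1,1,2).

Reading off H_k = ker ∂_k / im ∂_{k+1}:

  H_0: rank C_0 − rank ∂_1 = 7 − 6 = 1, and the invariant factors of ∂_1 are all 1, so H_0 = Z.
  H_1: rank ker ∂_1 − rank ∂_2 = (18 − 6) − 12 = 0, and ∂_2 has invariant factor 2 > 1, so H_1 = Z_2.
  H_2: rank ker ∂_2 − rank ∂_3 = (12 − 12) − 0 = 0, and there is no ∂_3, so H_2 = 0.

(K is a triangulation of the real projective plane RP^2.)

H_0 ≅ Z,  H_1 ≅ Z_2,  H_2 = 0.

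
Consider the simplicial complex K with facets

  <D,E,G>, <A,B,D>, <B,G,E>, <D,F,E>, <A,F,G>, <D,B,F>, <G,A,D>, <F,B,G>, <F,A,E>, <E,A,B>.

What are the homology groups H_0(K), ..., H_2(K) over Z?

Take the total order A < B < D < E < F < G on the vertex set. Then K (dimension 2) consists of the simplices:

  0-simplices (6): A, B, D, E, F, G
  1-simplices (15): AB, AD, AE, AF, AG, BD, BE, BF, BG, DE, DF, DG, EF, EG, FG
  2-simplices (10): ABD, ABE, ADG, AEF, AFG, BDF, BEG, BFG, DEF, DEG

so the chain groups are C_0 ≅ Z^6, C_1 ≅ Z^15, C_2 ≅ Z^10.

Boundary ∂_1: C_1 → C_0 maps an edge to its endpoints' difference, ∂[p,q] = q − p.
The resulting 6×15 matrix has rank 5, and its Smith normal form has invariant factors (1,1,1,1,1).

∂_2: C_2 → C_1 maps a triangle to the signed sum of its edges. For instance
  ∂BFG = FG − BG + BF,
  ∂ADG = DG − AG + AD.
The 15×10 boundary matrix has rank 10 and Smith normal form diag(1,1,1,1,1,1,1,1,1,2).

Now H_k = ker ∂_k / im ∂_{k+1}, so:

  H_0: rank C_0 − rank ∂_1 = 6 − 5 = 1, and the invariant factors of ∂_1 are all 1, so H_0 ≅ Z.
  H_1: rank ker ∂_1 − rank ∂_2 = (15 − 5) − 10 = 0, and ∂_2 has invariant factor 2 > 1, so H_1 ≅ Z/2.
  H_2: rank ker ∂_2 − rank ∂_3 = (10 − 10) − 0 = 0, and there is no ∂_3, so H_2 ≅ 0.

As a check, the Euler characteristic is 6 − 15 + 10 = 1, which agrees with 1 − 0 + 0 = 1.

H_0 ≅ Z,  H_1 ≅ Z/2,  H_2 = 0.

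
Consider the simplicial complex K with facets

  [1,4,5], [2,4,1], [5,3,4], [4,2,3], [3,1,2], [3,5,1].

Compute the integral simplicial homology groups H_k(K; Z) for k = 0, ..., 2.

H_0 ≅ Z,  H_1 = 0,  H_2 ≅ Z.

We work with the vertex ordering 1 < 2 < 3 < 4 < 5. The simplices of K, each written with vertices in increasing order, are:

  0-simplices (5): [1], [2], [3], [4], [5]
  1-simplices (9): [1,2], [1,3], [1,4], [1,5], [2,3], [2,4], [3,4], [3,5], [4,5]
  2-simplices (6): [1,2,3], [1,2,4], [1,3,5], [1,4,5], [2,3,4], [3,4,5]

Hence C_0 ≅ Z^5, C_1 ≅ Z^9, C_2 ≅ Z^6.

The boundary map ∂_1: C_1 → C_0 maps an edge to its endpoints' difference, ∂[p,q] = q − p. For instance
  ∂[1,2] = [2] − [1].
As a 5×9 matrix over Z this has rank 4, with invariant factors (1,1,1,1).

The boundary map ∂_2: C_2 → C_1 maps a triangle to the signed sum of its edges. For instance
  ∂[2,3,4] = [3,4] − [2,4] + [2,3],
  ∂[3,4,5] = [4,5] − [3,5] + [3,4].
The resulting 9×6 matrix has rank 5, and its Smith normal form has invariant factors (1,1,1,1,1).

Computing H_k = (kernel of ∂_k) / (image of ∂_{k+1}):

  H_0: rank C_0 − rank ∂_1 = 5 − 4 = 1, and the invariant factors of ∂_1 are all 1, so H_0 ≅ Z.
  H_1: rank ker ∂_1 − rank ∂_2 = (9 − 4) − 5 = 0, and the invariant factors of ∂_2 are all 1, so H_1 ≅ 0.
  H_2: rank ker ∂_2 − rank ∂_3 = (6 − 5) − 0 = 1, and there is no ∂_3, so H_2 ≅ Z.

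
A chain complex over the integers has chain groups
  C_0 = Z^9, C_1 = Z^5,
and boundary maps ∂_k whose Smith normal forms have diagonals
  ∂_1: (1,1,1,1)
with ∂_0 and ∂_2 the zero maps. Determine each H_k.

H_0 ≅ Z^5,  H_1 ≅ Z.

H_0: b_0 = 9 − 0 − 4 = 5; torsion from ∂_1 factors > 1: none. So H_0 ≅ Z^5.
H_1: b_1 = 5 − 4 − 0 = 1; torsion from ∂_2 factors > 1: none. So H_1 ≅ Z.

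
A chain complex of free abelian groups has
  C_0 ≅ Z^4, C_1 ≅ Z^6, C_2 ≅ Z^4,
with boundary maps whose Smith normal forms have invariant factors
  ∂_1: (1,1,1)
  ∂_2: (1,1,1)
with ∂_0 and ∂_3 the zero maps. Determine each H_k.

H_0 = Z,  H_1 = 0,  H_2 = Z.

H_0: b_0 = 4 − 0 − 3 = 1; torsion from ∂_1 factors > 1: none. So H_0 = Z.
H_1: b_1 = 6 − 3 − 3 = 0; torsion from ∂_2 factors > 1: none. So H_1 = 0.
H_2: b_2 = 4 − 3 − 0 = 1; torsion from ∂_3 factors > 1: none. So H_2 = Z.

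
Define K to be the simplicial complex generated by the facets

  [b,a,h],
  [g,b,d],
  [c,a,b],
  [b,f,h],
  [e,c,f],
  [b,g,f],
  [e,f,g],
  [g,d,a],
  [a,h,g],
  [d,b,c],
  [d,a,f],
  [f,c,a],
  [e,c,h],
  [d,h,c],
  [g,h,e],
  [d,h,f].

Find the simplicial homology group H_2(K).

Order the vertices as a < b < c < d < e < f < g < h. Listing each simplex with vertices in this order, K has dimension 2 with simplices:

  0-simplices (8): a, b, c, d, e, f, g, h
  1-simplices (24): ab, ac, ad, af, ag, ah, bc, bd, bf, bg, bh, cd, ce, cf, ch, df, dg, dh, ef, eg, eh, fg, fh, gh
  2-simplices (16): abc, abh, acf, adf, adg, agh, bcd, bdg, bfg, bfh, cdh, cef, ceh, dfh, efg, egh

so the chain groups are C_0 ≅ Z^8, C_1 ≅ Z^24, C_2 ≅ Z^16.

∂_1: C_1 → C_0 maps an edge to its endpoints' difference, ∂[p,q] = q − p. For instance
  ∂eg = g − e.
This gives a 8×24 integer matrix of rank 7; reducing to Smith normal form yields diagonal entries (1,1,1,1,1,1,1).

Boundary ∂_2: C_2 → C_1 maps a triangle to the signed sum of its edges. For instance
  ∂egh = gh − eh + eg,
  ∂adg = dg − ag + ad.
This gives a 24×16 integer matrix of rank 15; reducing to Smith normal form yields diagonal entries (1,1,1,1,1,1,1,1,1,1,1,1,1,1,1).

Reading off H_k = ker ∂_k / im ∂_{k+1}:

  H_2: rank ker ∂_2 − rank ∂_3 = (16 − 15) − 0 = 1, and there is no ∂_3, so H_2 = Z.

H_2 ≅ Z.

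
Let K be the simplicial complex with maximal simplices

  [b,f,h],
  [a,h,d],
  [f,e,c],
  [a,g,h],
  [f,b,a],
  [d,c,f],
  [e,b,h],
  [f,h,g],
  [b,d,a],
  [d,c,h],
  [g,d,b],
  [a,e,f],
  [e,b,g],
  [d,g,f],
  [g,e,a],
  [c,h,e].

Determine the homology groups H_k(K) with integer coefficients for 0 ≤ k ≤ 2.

K has 8 vertices, 24 edges, 16 triangles.
rank ∂_0 = 0, rank ∂_1 = 7 ⇒ b_0 = 8 − 0 − 7 = 1; all invariant factors of ∂_1 are 1 so no torsion. So H_0 = Z.
rank ∂_1 = 7, rank ∂_2 = 15 ⇒ b_1 = 24 − 7 − 15 = 2; all invariant factors of ∂_2 are 1 so no torsion. So H_1 = Z^2.
rank ∂_2 = 15, rank ∂_3 = 0 ⇒ b_2 = 16 − 15 − 0 = 1. So H_2 = Z.

H_0 ≅ Z,  H_1 ≅ Z^2,  H_2 ≅ Z.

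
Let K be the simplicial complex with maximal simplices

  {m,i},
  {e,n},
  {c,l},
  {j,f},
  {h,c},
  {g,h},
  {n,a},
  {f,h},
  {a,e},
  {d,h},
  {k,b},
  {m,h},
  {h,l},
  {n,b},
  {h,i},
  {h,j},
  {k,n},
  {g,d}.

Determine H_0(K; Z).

H_0 ≅ Z^2.

Order the vertices as a < b < c < d < e < f < g < h < i < j < k < l < m < n. Listing each simplex with vertices in this order, K has dimension 1 with simplices:

  0-simplices (14): a, b, c, d, e, f, g, h, i, j, k, l, m, n
  1-simplices (18): ae, an, bk, bn, ch, cl, dg, dh, en, fh, fj, gh, hi, hj, hl, hm, im, kn

so the chain groups are C_0 ≅ Z^14, C_1 ≅ Z^18.

The boundary map ∂_1: C_1 → C_0 maps an edge to its endpoints' difference, ∂[p,q] = q − p.
As a 14×18 matrix over Z this has rank 12, with invariant factors (1,1,1,1,1,1,1,1,1,1,1,1).

Reading off H_k = ker ∂_k / im ∂_{k+1}:

  H_0: rank C_0 − rank ∂_1 = 14 − 12 = 2, and the invariant factors of ∂_1 are all 1, so H_0 ≅ Z^2.

(K is a triangulation of the disjoint union of a wedge of 4 circles and a wedge of 2 circles.)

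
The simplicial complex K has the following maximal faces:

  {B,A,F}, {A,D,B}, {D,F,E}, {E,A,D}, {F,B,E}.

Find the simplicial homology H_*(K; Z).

Fix the vertex order A < B < D < E < F and write every simplex with vertices in increasing order. Then dim K = 2 and the simplices of K are:

  0-simplices (5): A, B, D, E, F
  1-simplices (10): AB, AD, AE, AF, BD, BE, BF, DE, DF, EF
  2-simplices (5): ABD, ABF, ADE, BEF, DEF

so the chain groups are C_0 ≅ Z^5, C_1 ≅ Z^10, C_2 ≅ Z^5.

The boundary map ∂_1: C_1 → C_0 is given by ∂[p,q] = [q] − [p].
The 5×10 boundary matrix has rank 4 and Smith normal form diag(1,1,1,1).

∂_2: C_2 → C_1 sends each 2-simplex [p,q,r] to [q,r] − [p,r] + [p,q]. For instance
  ∂DEF = EF − DF + DE,
  ∂ADE = DE − AE + AD.
This gives a 10×5 integer matrix of rank 5; reducing to Smith normal form yields diagonal entries (1,1,1,1,1).

From H_k ≅ ker(∂_k) / im(∂_{k+1}) we obtain:

  H_0: rank C_0 − rank ∂_1 = 5 − 4 = 1, and the invariant factors of ∂_1 are all 1, so H_0 ≅ Z.
  H_1: rank ker ∂_1 − rank ∂_2 = (10 − 4) − 5 = 1, and the invariant factors of ∂_2 are all 1, so H_1 ≅ Z.
  H_2: rank ker ∂_2 − rank ∂_3 = (5 − 5) − 0 = 0, and there is no ∂_3, so H_2 ≅ 0.

As a check, the Euler characteristic is 5 − 10 + 5 = 0, which agrees with 1 − 1 + 0 = 0.

H_0 ≅ Z,  H_1 ≅ Z,  H_2 = 0.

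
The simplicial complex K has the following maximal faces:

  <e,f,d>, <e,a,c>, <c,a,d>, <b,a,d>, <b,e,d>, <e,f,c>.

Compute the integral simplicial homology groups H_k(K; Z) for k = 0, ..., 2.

H_0 ≅ Z,  H_1 ≅ Z,  H_2 = 0.

Fix the vertex order a < b < c < d < e < f and write every simplex with vertices in increasing order. Then dim K = 2 and the simplices of K are:

  0-simplices (6): a, b, c, d, e, f
  1-simplices (12): ab, ac, ad, ae, bd, be, cd, ce, cf, de, df, ef
  2-simplices (6): abd, acd, ace, bde, cef, def

giving chain groups C_0 ≅ Z^6, C_1 ≅ Z^12, C_2 ≅ Z^6.

The boundary map ∂_1: C_1 → C_0 sends each edge [p,q] (with p < q) to q − p.
This gives a 6×12 integer matrix of rank 5; reducing to Smith normal form yields diagonal entries (1,1,1,1,1).

∂_2: C_2 → C_1 sends each 2-simplex [p,q,r] to [q,r] − [p,r] + [p,q]. For instance
  ∂acd = cd − ad + ac,
  ∂def = ef − df + de.
As a 12×6 matrix over Z this has rank 6, with invariant factors (1,1,1,1,1,1).

Computing H_k = (kernel of ∂_k) / (image of ∂_{k+1}):

  H_0: rank C_0 − rank ∂_1 = 6 − 5 = 1, and the invariant factors of ∂_1 are all 1, so H_0 ≅ Z.
  H_1: rank ker ∂_1 − rank ∂_2 = (12 − 5) − 6 = 1, and the invariant factors of ∂_2 are all 1, so H_1 ≅ Z.
  H_2: rank ker ∂_2 − rank ∂_3 = (6 − 6) − 0 = 0, and there is no ∂_3, so H_2 ≅ 0.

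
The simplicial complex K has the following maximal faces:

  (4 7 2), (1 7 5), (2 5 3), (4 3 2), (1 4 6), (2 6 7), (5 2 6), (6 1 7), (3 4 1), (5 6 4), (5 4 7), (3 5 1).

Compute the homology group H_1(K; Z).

H_1 = Z/2.

Order the vertices as 1 < 2 < 3 < 4 < 5 < 6 < 7. Listing each simplex with vertices in this order, K has dimension 2 with simplices:

  0-simplices (7): [1], [2], [3], [4], [5], [6], [7]
  1-simplices (18): [1,3], [1,4], [1,5], [1,6], [1,7], [2,3], [2,4], [2,5], [2,6], [2,7], [3,4], [3,5], [4,5], [4,6], [4,7], [5,6], [5,7], [6,7]
  2-simplices (12): [1,3,4], [1,3,5], [1,4,6], [1,5,7], [1,6,7], [2,3,4], [2,3,5], [2,4,7], [2,5,6], [2,6,7], [4,5,6], [4,5,7]

Hence C_0 ≅ Z^7, C_1 ≅ Z^18, C_2 ≅ Z^12.

The boundary map ∂_1: C_1 → C_0 is given by ∂[p,q] = [q] − [p]. For instance
  ∂[3,4] = [4] − [3].
As a 7×18 matrix over Z this has rank 6, with invariant factors (1,1,1,1,1,1).

Boundary ∂_2: C_2 → C_1 maps a triangle to the signed sum of its edges. For instance
  ∂[1,6,7] = [6,7] − [1,7] + [1,6],
  ∂[2,6,7] = [6,7] − [2,7] + [2,6].
As a 18×12 matrix over Z this has rank 12, with invariant factors (1,1,1,1,1,1,1,1,1,1,1,2).

Now H_k = ker ∂_k / im ∂_{k+1}, so:

  H_1: rank ker ∂_1 − rank ∂_2 = (18 − 6) − 12 = 0, and ∂_2 has invariant factor 2 > 1, so H_1 = Z/2.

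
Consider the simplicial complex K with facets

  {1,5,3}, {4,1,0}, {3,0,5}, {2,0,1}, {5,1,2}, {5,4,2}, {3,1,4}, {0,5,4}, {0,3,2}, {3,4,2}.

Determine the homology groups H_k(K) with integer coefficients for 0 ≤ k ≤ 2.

H_0 = Z,  H_1 = Z/2,  H_2 = 0.

We work with the vertex ordering 0 < 1 < 2 < 3 < 4 < 5. The simplices of K, each written with vertices in increasing order, are:

  0-simplices (6): [0], [1], [2], [3], [4], [5]
  1-simplices (15): [0,1], [0,2], [0,3], [0,4], [0,5], [1,2], [1,3], [1,4], [1,5], [2,3], [2,4], [2,5], [3,4], [3,5], [4,5]
  2-simplices (10): [0,1,2], [0,1,4], [0,2,3], [0,3,5], [0,4,5], [1,2,5], [1,3,4], [1,3,5], [2,3,4], [2,4,5]

giving chain groups C_0 ≅ Z^6, C_1 ≅ Z^15, C_2 ≅ Z^10.

Boundary ∂_1: C_1 → C_0 sends each edge [p,q] (with p < q) to q − p.
This gives a 6×15 integer matrix of rank 5; reducing to Smith normal form yields diagonal entries (1,1,1,1,1).

∂_2: C_2 → C_1 acts by ∂[p,q,r] = [q,r] − [p,r] + [p,q]. For instance
  ∂[2,4,5] = [4,5] − [2,5] + [2,4],
  ∂[0,4,5] = [4,5] − [0,5] + [0,4].
As a 15×10 matrix over Z this has rank 10, with invariant factors (1,1,1,1,1,1,1,1,1,2).

Computing H_k = (kernel of ∂_k) / (image of ∂_{k+1}):

  H_0: rank C_0 − rank ∂_1 = 6 − 5 = 1, and the invariant factors of ∂_1 are all 1, so H_0 = Z.
  H_1: rank ker ∂_1 − rank ∂_2 = (15 − 5) − 10 = 0, and ∂_2 has invariant factor 2 > 1, so H_1 = Z/2.
  H_2: rank ker ∂_2 − rank ∂_3 = (10 − 10) − 0 = 0, and there is no ∂_3, so H_2 = 0.

As a check, the Euler characteristic is 6 − 15 + 10 = 1, which agrees with 1 − 0 + 0 = 1.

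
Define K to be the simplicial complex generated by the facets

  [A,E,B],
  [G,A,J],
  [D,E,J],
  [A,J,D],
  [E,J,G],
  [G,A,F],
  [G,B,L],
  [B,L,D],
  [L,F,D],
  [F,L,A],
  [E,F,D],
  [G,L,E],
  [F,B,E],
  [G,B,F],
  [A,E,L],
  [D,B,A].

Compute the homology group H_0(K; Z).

Fix the vertex order A < B < D < E < F < G < J < L and write every simplex with vertices in increasing order. Then dim K = 2 and the simplices of K are:

  0-simplices (8): A, B, D, E, F, G, J, L
  1-simplices (24): AB, AD, AE, AF, AG, AJ, AL, BD, BE, BF, BG, BL, DE, DF, DJ, DL, EF, EG, EJ, EL, FG, FL, GJ, GL
  2-simplices (16): ABD, ABE, ADJ, AEL, AFG, AFL, AGJ, BDL, BEF, BFG, BGL, DEF, DEJ, DFL, EGJ, EGL

so the chain groups are C_0 ≅ Z^8, C_1 ≅ Z^24, C_2 ≅ Z^16.

The boundary map ∂_1: C_1 → C_0 sends each edge [p,q] (with p < q) to q − p. For instance
  ∂AD = D − A.
This gives a 8×24 integer matrix of rank 7; reducing to Smith normal form yields diagonal entries (1,1,1,1,1,1,1).

∂_2: C_2 → C_1 sends each 2-simplex [p,q,r] to [q,r] − [p,r] + [p,q]. For instance
  ∂BEF = EF − BF + BE,
  ∂DEJ = EJ − DJ + DE.
This gives a 24×16 integer matrix of rank 15; reducing to Smith normal form yields diagonal entries (1,1,1,1,1,1,1,1,1,1,1,1,1,1,1).

From H_k ≅ ker(∂_k) / im(∂_{k+1}) we obtain:

  H_0: rank C_0 − rank ∂_1 = 8 − 7 = 1, and the invariant factors of ∂_1 are all 1, so H_0 ≅ Z.

H_0 ≅ Z.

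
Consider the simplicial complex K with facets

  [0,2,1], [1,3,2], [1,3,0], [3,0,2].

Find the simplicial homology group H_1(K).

H_1 = 0.

Fix the vertex order 0 < 1 < 2 < 3 and write every simplex with vertices in increasing order. Then dim K = 2 and the simplices of K are:

  0-simplices (4): [0], [1], [2], [3]
  1-simplices (6): [0,1], [0,2], [0,3], [1,2], [1,3], [2,3]
  2-simplices (4): [0,1,2], [0,1,3], [0,2,3], [1,2,3]

so the chain groups are C_0 ≅ Z^4, C_1 ≅ Z^6, C_2 ≅ Z^4.

The boundary map ∂_1: C_1 → C_0 is given by ∂[p,q] = [q] − [p].
The 4×6 boundary matrix has rank 3 and Smith normal form diag(1,1,1).

∂_2: C_2 → C_1 maps a triangle to the signed sum of its edges. For instance
  ∂[1,2,3] = [2,3] − [1,3] + [1,2],
  ∂[0,2,3] = [2,3] − [0,3] + [0,2].
The 6×4 boundary matrix has rank 3 and Smith normal form diag(1,1,1).

Computing H_k = (kernel of ∂_k) / (image of ∂_{k+1}):

  H_1: rank ker ∂_1 − rank ∂_2 = (6 − 3) − 3 = 0, and the invariant factors of ∂_2 are all 1, so H_1 ≅ 0.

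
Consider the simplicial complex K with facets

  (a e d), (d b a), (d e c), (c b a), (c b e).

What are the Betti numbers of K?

b_0 = 1, b_1 = 1, b_2 = 0.

Order the vertices as a < b < c < d < e. Listing each simplex with vertices in this order, K has dimension 2 with simplices:

  0-simplices (5): a, b, c, d, e
  1-simplices (10): ab, ac, ad, ae, bc, bd, be, cd, ce, de
  2-simplices (5): abc, abd, ade, bce, cde

giving chain groups C_0 ≅ Z^5, C_1 ≅ Z^10, C_2 ≅ Z^5.

∂_1: C_1 → C_0 is given by ∂[p,q] = [q] − [p]. For instance
  ∂ad = d − a.
As a 5×10 matrix over Z this has rank 4, with invariant factors (1,1,1,1).

Boundary ∂_2: C_2 → C_1 sends each 2-simplex [p,q,r] to [q,r] − [p,r] + [p,q]. For instance
  ∂bce = ce − be + bc,
  ∂abc = bc − ac + ab.
The resulting 10×5 matrix has rank 5, and its Smith normal form has invariant factors (1,1,1,1,1).

From H_k ≅ ker(∂_k) / im(∂_{k+1}) we obtain:

  H_0: rank C_0 − rank ∂_1 = 5 − 4 = 1, and the invariant factors of ∂_1 are all 1, so H_0 = Z.
  H_1: rank ker ∂_1 − rank ∂_2 = (10 − 4) − 5 = 1, and the invariant factors of ∂_2 are all 1, so H_1 = Z.
  H_2: rank ker ∂_2 − rank ∂_3 = (5 − 5) − 0 = 0, and there is no ∂_3, so H_2 = 0.

As a check, the Euler characteristic is 5 − 10 + 5 = 0, which agrees with 1 − 1 + 0 = 0.
(K is a triangulation of the Möbius band.)

Hence the Betti numbers are b_0 = 1, b_1 = 1, b_2 = 0.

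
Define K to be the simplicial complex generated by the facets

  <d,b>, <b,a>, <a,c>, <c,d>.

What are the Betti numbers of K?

b_0 = 1, b_1 = 1.

Order the vertices as a < b < c < d. Listing each simplex with vertices in this order, K has dimension 1 with simplices:

  0-simplices (4): a, b, c, d
  1-simplices (4): ab, ac, bd, cd

giving chain groups C_0 ≅ Z^4, C_1 ≅ Z^4.

The boundary map ∂_1: C_1 → C_0 is given by ∂[p,q] = [q] − [p]. For instance
  ∂cd = d − c.
As a 4×4 matrix over Z this has rank 3, with invariant factors (1,1,1).

Reading off H_k = ker ∂_k / im ∂_{k+1}:

  H_0: rank C_0 − rank ∂_1 = 4 − 3 = 1, and the invariant factors of ∂_1 are all 1, so H_0 ≅ Z.
  H_1: rank ker ∂_1 − rank ∂_2 = (4 − 3) − 0 = 1, and there is no ∂_2, so H_1 ≅ Z.

(K is a triangulation of the circle S^1.)

Hence the Betti numbers are b_0 = 1, b_1 = 1.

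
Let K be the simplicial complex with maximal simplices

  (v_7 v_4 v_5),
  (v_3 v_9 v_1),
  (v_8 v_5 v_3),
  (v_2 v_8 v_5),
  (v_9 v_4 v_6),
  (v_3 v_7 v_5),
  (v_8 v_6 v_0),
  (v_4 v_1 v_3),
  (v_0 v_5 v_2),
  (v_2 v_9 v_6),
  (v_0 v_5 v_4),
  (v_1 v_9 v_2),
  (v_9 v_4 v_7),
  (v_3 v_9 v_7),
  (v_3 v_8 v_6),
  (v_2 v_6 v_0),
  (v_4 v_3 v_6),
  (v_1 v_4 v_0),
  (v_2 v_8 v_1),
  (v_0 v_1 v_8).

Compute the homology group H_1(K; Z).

Take the total order v_0 < v_1 < v_2 < v_3 < v_4 < v_5 < v_6 < v_7 < v_8 < v_9 on the vertex set. Then K (dimension 2) consists of the simplices:

  0-simplices (10): [v_0], [v_1], [v_2], [v_3], [v_4], [v_5], [v_6], [v_7], [v_8], [v_9]
  1-simplices (30): (30 of them)
  2-simplices (20): (20 of them)

giving chain groups C_0 ≅ Z^10, C_1 ≅ Z^30, C_2 ≅ Z^20.

Boundary ∂_1: C_1 → C_0 maps an edge to its endpoints' difference, ∂[p,q] = q − p.
The resulting 10×30 matrix has rank 9, and its Smith normal form has invariant factors (1,1,1,1,1,1,1,1,1).

Boundary ∂_2: C_2 → C_1 acts by ∂[p,q,r] = [q,r] − [p,r] + [p,q]. For instance
  ∂[v_3,v_5,v_7] = [v_5,v_7] − [v_3,v_7] + [v_3,v_5],
  ∂[v_4,v_5,v_7] = [v_5,v_7] − [v_4,v_7] + [v_4,v_5].
This gives a 30×20 integer matrix of rank 20; reducing to Smith normal form yields diagonal entries (1,1,1,1,1,1,1,1,1,1,1,1,1,1,1,1,1,1,1,2).

Now H_k = ker ∂_k / im ∂_{k+1}, so:

  H_1: rank ker ∂_1 − rank ∂_2 = (30 − 9) − 20 = 1, and ∂_2 has invariant factor 2 > 1, so H_1 = Z ⊕ Z/2.

(K is a triangulation of the Klein bottle.)

H_1 ≅ Z ⊕ Z/2.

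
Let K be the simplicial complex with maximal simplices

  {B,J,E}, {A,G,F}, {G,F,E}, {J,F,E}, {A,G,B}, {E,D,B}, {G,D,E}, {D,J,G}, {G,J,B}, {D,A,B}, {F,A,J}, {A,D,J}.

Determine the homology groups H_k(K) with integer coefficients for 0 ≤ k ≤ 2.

H_0 ≅ Z,  H_1 ≅ Z/2,  H_2 = 0.

Fix the vertex order A < B < D < E < F < G < J and write every simplex with vertices in increasing order. Then dim K = 2 and the simplices of K are:

  0-simplices (7): A, B, D, E, F, G, J
  1-simplices (18): AB, AD, AF, AG, AJ, BD, BE, BG, BJ, DE, DG, DJ, EF, EG, EJ, FG, FJ, GJ
  2-simplices (12): ABD, ABG, ADJ, AFG, AFJ, BDE, BEJ, BGJ, DEG, DGJ, EFG, EFJ

so the chain groups are C_0 ≅ Z^7, C_1 ≅ Z^18, C_2 ≅ Z^12.

Boundary ∂_1: C_1 → C_0 sends each edge [p,q] (with p < q) to q − p. For instance
  ∂AG = G − A.
As a 7×18 matrix over Z this has rank 6, with invariant factors (1,1,1,1,1,1).

∂_2: C_2 → C_1 sends each 2-simplex [p,q,r] to [q,r] − [p,r] + [p,q]. For instance
  ∂ABD = BD − AD + AB,
  ∂DEG = EG − DG + DE.
This gives a 18×12 integer matrix of rank 12; reducing to Smith normal form yields diagonal entries (1,1,1,1,1,1,1,1,1,1,1,2).

Now H_k = ker ∂_k / im ∂_{k+1}, so:

  H_0: rank C_0 − rank ∂_1 = 7 − 6 = 1, and the invariant factors of ∂_1 are all 1, so H_0 = Z.
  H_1: rank ker ∂_1 − rank ∂_2 = (18 − 6) − 12 = 0, and ∂_2 has invariant factor 2 > 1, so H_1 = Z/2.
  H_2: rank ker ∂_2 − rank ∂_3 = (12 − 12) − 0 = 0, and there is no ∂_3, so H_2 = 0.

As a check, the Euler characteristic is 7 − 18 + 12 = 1, which agrees with 1 − 0 + 0 = 1.
(K is a triangulation of the real projective plane RP^2.)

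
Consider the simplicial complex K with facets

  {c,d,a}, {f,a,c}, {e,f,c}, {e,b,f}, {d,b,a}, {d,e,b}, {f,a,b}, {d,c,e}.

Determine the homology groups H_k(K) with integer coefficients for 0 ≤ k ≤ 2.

Take the total order a < b < c < d < e < f on the vertex set. Then K (dimension 2) consists of the simplices:

  0-simplices (6): a, b, c, d, e, f
  1-simplices (12): ab, ac, ad, af, bd, be, bf, cd, ce, cf, de, ef
  2-simplices (8): abd, abf, acd, acf, bde, bef, cde, cef

giving chain groups C_0 ≅ Z^6, C_1 ≅ Z^12, C_2 ≅ Z^8.

Boundary ∂_1: C_1 → C_0 maps an edge to its endpoints' difference, ∂[p,q] = q − p. For instance
  ∂be = e − b.
As a 6×12 matrix over Z this has rank 5, with invariant factors (1,1,1,1,1).

Boundary ∂_2: C_2 → C_1 acts by ∂[p,q,r] = [q,r] − [p,r] + [p,q]. For instance
  ∂cde = de − ce + cd,
  ∂cef = ef − cf + ce.
This gives a 12×8 integer matrix of rank 7; reducing to Smith normal form yields diagonal entries (1,1,1,1,1,1,1).

Reading off H_k = ker ∂_k / im ∂_{k+1}:

  H_0: rank C_0 − rank ∂_1 = 6 − 5 = 1, and the invariant factors of ∂_1 are all 1, so H_0 ≅ Z.
  H_1: rank ker ∂_1 − rank ∂_2 = (12 − 5) − 7 = 0, and the invariant factors of ∂_2 are all 1, so H_1 ≅ 0.
  H_2: rank ker ∂_2 − rank ∂_3 = (8 − 7) − 0 = 1, and there is no ∂_3, so H_2 ≅ Z.

H_0 = Z,  H_1 = 0,  H_2 = Z.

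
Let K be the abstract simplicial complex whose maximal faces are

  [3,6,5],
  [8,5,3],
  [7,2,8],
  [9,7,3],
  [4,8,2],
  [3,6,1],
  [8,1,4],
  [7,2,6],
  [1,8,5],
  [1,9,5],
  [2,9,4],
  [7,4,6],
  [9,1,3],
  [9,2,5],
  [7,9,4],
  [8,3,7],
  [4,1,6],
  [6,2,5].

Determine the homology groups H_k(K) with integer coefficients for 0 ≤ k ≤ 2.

Fix the vertex order 1 < 2 < 3 < 4 < 5 < 6 < 7 < 8 < 9 and write every simplex with vertices in increasing order. Then dim K = 2 and the simplices of K are:

  0-simplices (9): [1], [2], [3], [4], [5], [6], [7], [8], [9]
  1-simplices (27): (27 of them)
  2-simplices (18): [1,3,6], [1,3,9], [1,4,6], [1,4,8], [1,5,8], [1,5,9], [2,4,8], [2,4,9], [2,5,6], [2,5,9], [2,6,7], [2,7,8], [3,5,6], [3,5,8], [3,7,8], [3,7,9], [4,6,7], [4,7,9]

Hence C_0 ≅ Z^9, C_1 ≅ Z^27, C_2 ≅ Z^18.

The boundary map ∂_1: C_1 → C_0 is given by ∂[p,q] = [q] − [p].
The 9×27 boundary matrix has rank 8 and Smith normal form diag(1,1,1,1,1,1,1,1).

∂_2: C_2 → C_1 acts by ∂[p,q,r] = [q,r] − [p,r] + [p,q]. For instance
  ∂[2,5,6] = [5,6] − [2,6] + [2,5],
  ∂[2,4,9] = [4,9] − [2,9] + [2,4].
This gives a 27×18 integer matrix of rank 18; reducing to Smith normal form yields diagonal entries (1,1,1,1,1,1,1,1,1,1,1,1,1,1,1,1,1,2).

Reading off H_k = ker ∂_k / im ∂_{k+1}:

  H_0: rank C_0 − rank ∂_1 = 9 − 8 = 1, and the invariant factors of ∂_1 are all 1, so H_0 = Z.
  H_1: rank ker ∂_1 − rank ∂_2 = (27 − 8) − 18 = 1, and ∂_2 has invariant factor 2 > 1, so H_1 = Z ⊕ Z/2.
  H_2: rank ker ∂_2 − rank ∂_3 = (18 − 18) − 0 = 0, and there is no ∂_3, so H_2 = 0.

H_0 ≅ Z,  H_1 ≅ Z ⊕ Z/2,  H_2 = 0.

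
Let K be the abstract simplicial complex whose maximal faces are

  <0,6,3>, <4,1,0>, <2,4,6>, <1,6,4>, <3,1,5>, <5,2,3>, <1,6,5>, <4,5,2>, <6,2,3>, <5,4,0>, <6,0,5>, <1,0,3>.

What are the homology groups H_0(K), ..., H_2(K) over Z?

H_0 ≅ Z,  H_1 ≅ Z/2,  H_2 = 0.

We work with the vertex ordering 0 < 1 < 2 < 3 < 4 < 5 < 6. The simplices of K, each written with vertices in increasing order, are:

  0-simplices (7): [0], [1], [2], [3], [4], [5], [6]
  1-simplices (18): [0,1], [0,3], [0,4], [0,5], [0,6], [1,3], [1,4], [1,5], [1,6], [2,3], [2,4], [2,5], [2,6], [3,5], [3,6], [4,5], [4,6], [5,6]
  2-simplices (12): [0,1,3], [0,1,4], [0,3,6], [0,4,5], [0,5,6], [1,3,5], [1,4,6], [1,5,6], [2,3,5], [2,3,6], [2,4,5], [2,4,6]

so the chain groups are C_0 ≅ Z^7, C_1 ≅ Z^18, C_2 ≅ Z^12.

∂_1: C_1 → C_0 maps an edge to its endpoints' difference, ∂[p,q] = q − p. For instance
  ∂[4,5] = [5] − [4].
The 7×18 boundary matrix has rank 6 and Smith normal form diag(1,1,1,1,1,1).

The boundary map ∂_2: C_2 → C_1 acts by ∂[p,q,r] = [q,r] − [p,r] + [p,q]. For instance
  ∂[2,4,6] = [4,6] − [2,6] + [2,4],
  ∂[0,3,6] = [3,6] − [0,6] + [0,3].
The 18×12 boundary matrix has rank 12 and Smith normal form diag(1,1,1,1,1,1,1,1,1,1,1,2).

Now H_k = ker ∂_k / im ∂_{k+1}, so:

  H_0: rank C_0 − rank ∂_1 = 7 − 6 = 1, and the invariant factors of ∂_1 are all 1, so H_0 = Z.
  H_1: rank ker ∂_1 − rank ∂_2 = (18 − 6) − 12 = 0, and ∂_2 has invariant factor 2 > 1, so H_1 = Z/2.
  H_2: rank ker ∂_2 − rank ∂_3 = (12 − 12) − 0 = 0, and there is no ∂_3, so H_2 = 0.

As a check, the Euler characteristic is 7 − 18 + 12 = 1, which agrees with 1 − 0 + 0 = 1.
(K is a triangulation of the real projective plane RP^2.)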